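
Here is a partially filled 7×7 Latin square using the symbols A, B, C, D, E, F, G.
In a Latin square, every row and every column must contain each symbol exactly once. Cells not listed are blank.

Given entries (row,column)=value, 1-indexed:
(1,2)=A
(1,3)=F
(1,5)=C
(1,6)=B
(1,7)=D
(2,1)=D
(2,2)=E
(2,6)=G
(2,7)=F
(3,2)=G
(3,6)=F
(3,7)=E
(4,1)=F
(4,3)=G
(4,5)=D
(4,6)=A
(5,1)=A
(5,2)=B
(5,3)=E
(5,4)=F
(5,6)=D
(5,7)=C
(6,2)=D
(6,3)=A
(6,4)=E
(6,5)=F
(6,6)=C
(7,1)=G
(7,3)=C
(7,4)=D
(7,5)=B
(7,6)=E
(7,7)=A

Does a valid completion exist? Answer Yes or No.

No

Row 1, column 1: row 1 has {A, B, C, D, F} and column 1 has {A, D, F, G}, so it must be E.
Row 1, column 4: row 1 has {A, B, C, D, E, F} and column 4 has {D, E, F}, so it must be G.
Row 2, column 3: row 2 has {D, E, F, G} and column 3 has {A, C, E, F, G}, so it must be B.
Row 2, column 5: row 2 has {B, D, E, F, G} and column 5 has {B, C, D, F}, so it must be A.
Now row 3, column 5: row 3 together with column 5 already contain {A, B, C, D, E, F, G} — every symbol — so nothing can go there. The grid has no valid completion.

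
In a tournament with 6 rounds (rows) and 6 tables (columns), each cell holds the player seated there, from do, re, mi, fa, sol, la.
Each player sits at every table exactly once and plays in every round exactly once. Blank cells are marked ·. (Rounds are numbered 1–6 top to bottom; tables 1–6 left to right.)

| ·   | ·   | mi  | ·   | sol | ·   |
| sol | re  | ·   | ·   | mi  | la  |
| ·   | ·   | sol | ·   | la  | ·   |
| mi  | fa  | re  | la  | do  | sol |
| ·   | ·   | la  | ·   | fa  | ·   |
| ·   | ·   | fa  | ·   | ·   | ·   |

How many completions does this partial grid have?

Round 1, table 1: eliminating its round and table leaves {do, re, fa, la}.
Round 1, table 2: eliminating its round and table leaves {do, la}.
Round 1, table 4: eliminating its round and table leaves {do, re, fa}.
Round 1, table 6: eliminating its round and table leaves {do, re, fa}.
Round 2, table 3: eliminating its round and table leaves {do}.
Round 2, table 4: eliminating its round and table leaves {do, fa}.
Round 3, table 1: eliminating its round and table leaves {do, re, fa}.
Round 3, table 2: eliminating its round and table leaves {do, mi}.
Round 3, table 4: eliminating its round and table leaves {do, re, mi, fa}.
Round 3, table 6: eliminating its round and table leaves {do, re, mi, fa}.
Round 5, table 1: eliminating its round and table leaves {do, re}.
Round 5, table 2: eliminating its round and table leaves {do, mi, sol}.
Round 5, table 4: eliminating its round and table leaves {do, re, mi, sol}.
Round 5, table 6: eliminating its round and table leaves {do, re, mi}.
Round 6, table 1: eliminating its round and table leaves {do, re, la}.
Round 6, table 2: eliminating its round and table leaves {do, mi, sol, la}.
Round 6, table 4: eliminating its round and table leaves {do, re, mi, sol}.
Round 6, table 5: eliminating its round and table leaves {re}.
Round 6, table 6: eliminating its round and table leaves {do, re, mi}.
Enumerating the assignments across these blanks that avoid any round or table repeat gives 14 completions.

14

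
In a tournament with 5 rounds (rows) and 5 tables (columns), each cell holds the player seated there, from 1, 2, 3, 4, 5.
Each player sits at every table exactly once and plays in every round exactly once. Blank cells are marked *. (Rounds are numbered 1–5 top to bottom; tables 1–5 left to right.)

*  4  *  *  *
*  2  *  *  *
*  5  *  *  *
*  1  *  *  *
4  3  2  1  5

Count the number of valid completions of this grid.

56

Round 1, table 1: eliminating its round and table leaves {1, 2, 3, 5}.
Round 1, table 3: eliminating its round and table leaves {1, 3, 5}.
Round 1, table 4: eliminating its round and table leaves {2, 3, 5}.
Round 1, table 5: eliminating its round and table leaves {1, 2, 3}.
Round 2, table 1: eliminating its round and table leaves {1, 3, 5}.
Round 2, table 3: eliminating its round and table leaves {1, 3, 4, 5}.
Round 2, table 4: eliminating its round and table leaves {3, 4, 5}.
Round 2, table 5: eliminating its round and table leaves {1, 3, 4}.
Round 3, table 1: eliminating its round and table leaves {1, 2, 3}.
Round 3, table 3: eliminating its round and table leaves {1, 3, 4}.
Round 3, table 4: eliminating its round and table leaves {2, 3, 4}.
Round 3, table 5: eliminating its round and table leaves {1, 2, 3, 4}.
Round 4, table 1: eliminating its round and table leaves {2, 3, 5}.
Round 4, table 3: eliminating its round and table leaves {3, 4, 5}.
Round 4, table 4: eliminating its round and table leaves {2, 3, 4, 5}.
Round 4, table 5: eliminating its round and table leaves {2, 3, 4}.
Enumerating the assignments across these blanks that avoid any round or table repeat gives 56 completions.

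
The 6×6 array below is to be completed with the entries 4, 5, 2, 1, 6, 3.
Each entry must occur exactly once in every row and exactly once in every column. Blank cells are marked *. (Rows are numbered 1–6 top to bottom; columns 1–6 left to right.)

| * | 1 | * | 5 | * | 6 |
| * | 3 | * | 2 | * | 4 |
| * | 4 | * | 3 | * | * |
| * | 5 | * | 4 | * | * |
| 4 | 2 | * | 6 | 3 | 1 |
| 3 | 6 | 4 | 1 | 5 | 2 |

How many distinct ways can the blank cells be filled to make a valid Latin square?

4

Row 1, column 1: eliminating its row and column leaves {2}.
Row 1, column 3: eliminating its row and column leaves {2, 3}.
Row 1, column 5: eliminating its row and column leaves {4, 2}.
Row 2, column 1: eliminating its row and column leaves {5, 1, 6}.
Row 2, column 3: eliminating its row and column leaves {5, 1, 6}.
Row 2, column 5: eliminating its row and column leaves {1, 6}.
Row 3, column 1: eliminating its row and column leaves {5, 2, 1, 6}.
Row 3, column 3: eliminating its row and column leaves {5, 2, 1, 6}.
Row 3, column 5: eliminating its row and column leaves {2, 1, 6}.
Row 3, column 6: eliminating its row and column leaves {5}.
Row 4, column 1: eliminating its row and column leaves {2, 1, 6}.
Row 4, column 3: eliminating its row and column leaves {2, 1, 6, 3}.
Row 4, column 5: eliminating its row and column leaves {2, 1, 6}.
Row 4, column 6: eliminating its row and column leaves {3}.
Row 5, column 3: eliminating its row and column leaves {5}.
Enumerating the assignments across these blanks that avoid any row or column repeat gives 4 completions.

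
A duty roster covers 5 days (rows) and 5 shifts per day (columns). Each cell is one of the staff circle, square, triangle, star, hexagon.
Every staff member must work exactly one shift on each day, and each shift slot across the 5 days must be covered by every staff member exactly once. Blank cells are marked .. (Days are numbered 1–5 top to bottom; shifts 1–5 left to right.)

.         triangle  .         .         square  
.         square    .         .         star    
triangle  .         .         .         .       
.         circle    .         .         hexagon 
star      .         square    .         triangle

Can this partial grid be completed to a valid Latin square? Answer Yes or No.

No day or shift among the givens repeats a symbol, and propagating forced cells runs into no contradiction.
One valid completion exists (for instance, circle triangle star hexagon square / hexagon square circle triangle star / triangle star hexagon square circle / square circle triangle star hexagon / star hexagon square circle triangle).

Yes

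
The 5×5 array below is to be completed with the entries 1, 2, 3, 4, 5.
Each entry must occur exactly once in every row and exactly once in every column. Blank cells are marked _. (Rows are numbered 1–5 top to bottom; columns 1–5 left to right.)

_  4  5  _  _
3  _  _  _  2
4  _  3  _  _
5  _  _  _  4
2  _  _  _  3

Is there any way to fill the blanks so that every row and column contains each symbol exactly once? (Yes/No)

No

Row 1, column 1: row 1 has {4, 5} and column 1 has {2, 3, 4, 5}, so it must be 1.
Now row 1, column 5: row 1 together with column 5 already contain {1, 2, 3, 4, 5} — every symbol — so nothing can go there. The grid has no valid completion.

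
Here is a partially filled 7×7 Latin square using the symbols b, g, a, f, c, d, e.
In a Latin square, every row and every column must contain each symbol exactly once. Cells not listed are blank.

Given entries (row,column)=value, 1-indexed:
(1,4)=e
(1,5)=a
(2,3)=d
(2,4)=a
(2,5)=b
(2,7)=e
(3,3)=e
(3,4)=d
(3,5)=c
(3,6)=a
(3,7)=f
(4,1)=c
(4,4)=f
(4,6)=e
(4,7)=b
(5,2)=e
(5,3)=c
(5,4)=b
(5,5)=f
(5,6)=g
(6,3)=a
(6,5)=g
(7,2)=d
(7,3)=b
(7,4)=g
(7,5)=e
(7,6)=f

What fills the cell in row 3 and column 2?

b

Row 2, column 6: row 2 has {b, a, d, e} and column 6 has {g, a, f, e}, leaving only c.
Row 4, column 3: row 4 has {b, f, c, e} and column 3 has {b, a, c, d, e}, leaving only g.
Row 1, column 3: row 1 has {a, e} and column 3 has {b, g, a, c, d, e}, leaving only f.
Row 4, column 2: row 4 has {b, g, f, c, e} and column 2 has {d, e}, leaving only a.
Row 4, column 5: row 4 has {b, g, a, f, c, e} and column 5 has {b, g, a, f, c, e}, leaving only d.
Row 6, column 4: row 6 has {g, a} and column 4 has {b, g, a, f, d, e}, leaving only c.
Row 6, column 7: row 6 has {g, a, c} and column 7 has {b, f, e}, leaving only d.
Row 5, column 7: row 5 has {b, g, f, c, e} and column 7 has {b, f, d, e}, leaving only a.
Row 5, column 1: row 5 has {b, g, a, f, c, e} and column 1 has {c}, leaving only d.
Row 6, column 6: row 6 has {g, a, c, d} and column 6 has {g, a, f, c, e}, leaving only b.
Row 1, column 6: row 1 has {a, f, e} and column 6 has {b, g, a, f, c, e}, leaving only d.
Row 6, column 2: row 6 has {b, g, a, c, d} and column 2 has {a, d, e}, leaving only f.
Row 2, column 2: row 2 has {b, a, c, d, e} and column 2 has {a, f, d, e}, leaving only g.
Row 3 already has {a, f, c, d, e} and column 2 already has {g, a, f, d, e}, so row 3, column 2 must be b.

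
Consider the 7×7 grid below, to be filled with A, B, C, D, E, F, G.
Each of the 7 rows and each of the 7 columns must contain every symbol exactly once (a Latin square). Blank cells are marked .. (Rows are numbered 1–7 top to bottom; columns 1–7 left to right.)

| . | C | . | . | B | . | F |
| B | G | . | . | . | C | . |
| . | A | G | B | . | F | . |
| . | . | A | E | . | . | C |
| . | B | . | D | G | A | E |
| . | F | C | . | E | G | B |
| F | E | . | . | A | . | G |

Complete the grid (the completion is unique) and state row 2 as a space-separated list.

B G E F D C A

Row 3, column 7: row 3 has {A, B, F, G} and column 7 has {B, C, E, F, G}, leaving only D.
Row 2, column 7: row 2 has {B, C, G} and column 7 has {B, C, D, E, F, G}, leaving only A.
Row 2, column 4: row 2 has {A, B, C, G} and column 4 has {B, D, E}, leaving only F.
Row 2, column 5: row 2 has {A, B, C, F, G} and column 5 has {A, B, E, G}, leaving only D.
Row 2, column 3: row 2 has {A, B, C, D, F, G} and column 3 has {A, C, G}, leaving only E.
So row 2 reads: B G E F D C A.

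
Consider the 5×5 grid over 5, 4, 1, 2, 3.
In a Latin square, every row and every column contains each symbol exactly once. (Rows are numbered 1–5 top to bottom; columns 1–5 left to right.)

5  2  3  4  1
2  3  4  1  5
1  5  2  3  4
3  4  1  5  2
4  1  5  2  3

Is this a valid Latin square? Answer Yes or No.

Each row is a permutation of the 5 symbols, and so is each column.

Yes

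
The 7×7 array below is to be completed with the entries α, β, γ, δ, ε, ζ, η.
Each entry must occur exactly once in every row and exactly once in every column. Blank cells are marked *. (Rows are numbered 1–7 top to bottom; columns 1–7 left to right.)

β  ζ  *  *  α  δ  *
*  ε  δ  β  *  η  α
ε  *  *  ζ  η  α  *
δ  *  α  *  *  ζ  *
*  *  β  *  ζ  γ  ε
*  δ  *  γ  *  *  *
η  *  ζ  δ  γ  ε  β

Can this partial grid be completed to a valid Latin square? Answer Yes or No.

Row 2, column 5: row 2 together with column 5 already contain {α, β, γ, δ, ε, ζ, η} — every symbol — so nothing can go there. The grid has no valid completion.

No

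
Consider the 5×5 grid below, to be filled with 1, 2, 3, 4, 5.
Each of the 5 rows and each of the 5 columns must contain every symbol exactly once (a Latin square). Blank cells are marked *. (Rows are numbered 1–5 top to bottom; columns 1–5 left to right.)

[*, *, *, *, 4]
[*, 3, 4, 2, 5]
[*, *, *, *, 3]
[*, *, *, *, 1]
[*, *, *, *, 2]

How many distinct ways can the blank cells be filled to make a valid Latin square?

Row 1, column 1: eliminating its row and column leaves {1, 2, 3, 5}.
Row 1, column 2: eliminating its row and column leaves {1, 2, 5}.
Row 1, column 3: eliminating its row and column leaves {1, 2, 3, 5}.
Row 1, column 4: eliminating its row and column leaves {1, 3, 5}.
Row 2, column 1: eliminating its row and column leaves {1}.
Row 3, column 1: eliminating its row and column leaves {1, 2, 4, 5}.
Row 3, column 2: eliminating its row and column leaves {1, 2, 4, 5}.
Row 3, column 3: eliminating its row and column leaves {1, 2, 5}.
Row 3, column 4: eliminating its row and column leaves {1, 4, 5}.
Row 4, column 1: eliminating its row and column leaves {2, 3, 4, 5}.
Row 4, column 2: eliminating its row and column leaves {2, 4, 5}.
Row 4, column 3: eliminating its row and column leaves {2, 3, 5}.
Row 4, column 4: eliminating its row and column leaves {3, 4, 5}.
Row 5, column 1: eliminating its row and column leaves {1, 3, 4, 5}.
Row 5, column 2: eliminating its row and column leaves {1, 4, 5}.
Row 5, column 3: eliminating its row and column leaves {1, 3, 5}.
Row 5, column 4: eliminating its row and column leaves {1, 3, 4, 5}.
Enumerating the assignments across these blanks that avoid any row or column repeat gives 56 completions.

56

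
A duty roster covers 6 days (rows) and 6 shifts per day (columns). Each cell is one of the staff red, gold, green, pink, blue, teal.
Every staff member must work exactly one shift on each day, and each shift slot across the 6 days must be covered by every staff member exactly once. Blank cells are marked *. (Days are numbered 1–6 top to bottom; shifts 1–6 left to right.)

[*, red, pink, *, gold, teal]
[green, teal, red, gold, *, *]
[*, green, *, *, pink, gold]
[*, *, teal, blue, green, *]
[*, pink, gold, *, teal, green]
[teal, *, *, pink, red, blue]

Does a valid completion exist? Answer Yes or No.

Day 1, shift 1: day 1 has {red, gold, pink, teal} and shift 1 has {green, teal}, so it must be blue.
Day 1, shift 4: day 1 has {red, gold, pink, blue, teal} and shift 4 has {gold, pink, blue}, so it must be green.
Day 2, shift 5: day 2 has {red, gold, green, teal} and shift 5 has {red, gold, green, pink, teal}, so it must be blue.
Day 2, shift 6: day 2 has {red, gold, green, blue, teal} and shift 6 has {gold, green, blue, teal}, so it must be pink.
Day 3, shift 1: day 3 has {gold, green, pink} and shift 1 has {green, blue, teal}, so it must be red.
Now day 5, shift 1: day 5 together with shift 1 already contain {red, gold, green, pink, blue, teal} — every symbol — so nothing can go there. The grid has no valid completion.

No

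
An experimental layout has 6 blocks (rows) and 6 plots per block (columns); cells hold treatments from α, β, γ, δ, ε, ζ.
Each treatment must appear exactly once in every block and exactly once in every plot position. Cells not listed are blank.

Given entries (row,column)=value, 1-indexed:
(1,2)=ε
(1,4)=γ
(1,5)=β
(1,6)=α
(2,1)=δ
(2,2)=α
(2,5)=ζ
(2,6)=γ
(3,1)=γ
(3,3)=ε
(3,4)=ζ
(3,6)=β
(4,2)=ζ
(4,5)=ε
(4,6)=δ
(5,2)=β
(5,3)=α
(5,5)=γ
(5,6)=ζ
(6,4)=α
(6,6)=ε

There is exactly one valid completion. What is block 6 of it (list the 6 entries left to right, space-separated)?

β γ ζ α δ ε

Block 6, plot 5: block 6 has {α, ε} and plot 5 has {β, γ, ε, ζ}, leaving only δ.
Block 6, plot 2: block 6 has {α, δ, ε} and plot 2 has {α, β, ε, ζ}, leaving only γ.
Block 1, plot 1: block 1 has {α, β, γ, ε} and plot 1 has {γ, δ}, leaving only ζ.
Block 6, plot 1: block 6 has {α, γ, δ, ε} and plot 1 has {γ, δ, ζ}, leaving only β.
Block 6, plot 3: block 6 has {α, β, γ, δ, ε} and plot 3 has {α, ε}, leaving only ζ.
So block 6 reads: β γ ζ α δ ε.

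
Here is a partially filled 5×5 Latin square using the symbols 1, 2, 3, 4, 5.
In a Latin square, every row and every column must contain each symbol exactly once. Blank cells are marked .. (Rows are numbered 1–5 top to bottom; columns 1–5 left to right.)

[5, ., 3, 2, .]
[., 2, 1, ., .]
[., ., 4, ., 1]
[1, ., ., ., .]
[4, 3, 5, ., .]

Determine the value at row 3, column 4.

3

Row 1, column 5: row 1 has {2, 3, 5} and column 5 has {1}, leaving only 4.
Row 1, column 2: row 1 has {2, 3, 4, 5} and column 2 has {2, 3}, leaving only 1.
Row 2, column 1: row 2 has {1, 2} and column 1 has {1, 4, 5}, leaving only 3.
Row 2, column 5: row 2 has {1, 2, 3} and column 5 has {1, 4}, leaving only 5.
Row 2, column 4: row 2 has {1, 2, 3, 5} and column 4 has {2}, leaving only 4.
Row 3, column 1: row 3 has {1, 4} and column 1 has {1, 3, 4, 5}, leaving only 2.
Row 3, column 2: row 3 has {1, 2, 4} and column 2 has {1, 2, 3}, leaving only 5.
Row 3 already has {1, 2, 4, 5} and column 4 already has {2, 4}, so row 3, column 4 must be 3.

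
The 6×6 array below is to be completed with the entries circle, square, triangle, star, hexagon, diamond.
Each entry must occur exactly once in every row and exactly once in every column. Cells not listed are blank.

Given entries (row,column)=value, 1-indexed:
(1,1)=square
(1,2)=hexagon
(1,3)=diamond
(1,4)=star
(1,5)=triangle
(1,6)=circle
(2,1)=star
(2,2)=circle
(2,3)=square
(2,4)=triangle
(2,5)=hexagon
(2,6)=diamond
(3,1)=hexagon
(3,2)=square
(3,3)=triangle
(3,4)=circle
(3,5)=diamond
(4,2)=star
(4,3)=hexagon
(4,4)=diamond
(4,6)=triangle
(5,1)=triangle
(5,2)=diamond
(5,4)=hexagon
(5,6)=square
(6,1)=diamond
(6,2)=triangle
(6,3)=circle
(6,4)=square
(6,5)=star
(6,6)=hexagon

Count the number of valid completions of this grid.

1

Row 3, column 6: eliminating its row and column leaves {star}.
Row 4, column 1: eliminating its row and column leaves {circle}.
Row 4, column 5: eliminating its row and column leaves {circle, square}.
Row 5, column 3: eliminating its row and column leaves {star}.
Row 5, column 5: eliminating its row and column leaves {circle}.
Only one assignment across all blanks avoids any row or column repeat, giving 1 completion.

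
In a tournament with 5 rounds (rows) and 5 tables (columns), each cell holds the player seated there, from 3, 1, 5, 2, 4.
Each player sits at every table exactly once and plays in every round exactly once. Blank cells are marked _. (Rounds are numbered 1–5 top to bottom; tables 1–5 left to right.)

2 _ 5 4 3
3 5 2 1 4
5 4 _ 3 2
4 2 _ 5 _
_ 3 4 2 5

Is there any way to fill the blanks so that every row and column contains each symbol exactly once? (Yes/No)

Yes

No round or table among the givens repeats a symbol, and propagating forced cells runs into no contradiction.
One valid completion exists (for instance, 2 1 5 4 3 / 3 5 2 1 4 / 5 4 1 3 2 / 4 2 3 5 1 / 1 3 4 2 5).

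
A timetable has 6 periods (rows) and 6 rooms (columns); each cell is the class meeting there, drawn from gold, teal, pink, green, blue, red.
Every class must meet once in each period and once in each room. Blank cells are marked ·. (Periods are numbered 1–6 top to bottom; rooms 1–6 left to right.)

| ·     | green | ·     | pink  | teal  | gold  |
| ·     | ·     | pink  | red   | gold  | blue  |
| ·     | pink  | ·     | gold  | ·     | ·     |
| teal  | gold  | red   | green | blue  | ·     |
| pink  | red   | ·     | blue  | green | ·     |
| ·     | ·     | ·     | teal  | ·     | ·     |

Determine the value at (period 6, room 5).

Period 1, room 3: period 1 has {gold, teal, pink, green} and room 3 has {pink, red}, leaving only blue.
Period 1, room 1: period 1 has {gold, teal, pink, green, blue} and room 1 has {teal, pink}, leaving only red.
Period 2, room 1: period 2 has {gold, pink, blue, red} and room 1 has {teal, pink, red}, leaving only green.
Period 2, room 2: period 2 has {gold, pink, green, blue, red} and room 2 has {gold, pink, green, red}, leaving only teal.
Period 3, room 1: period 3 has {gold, pink} and room 1 has {teal, pink, green, red}, leaving only blue.
Period 3, room 5: period 3 has {gold, pink, blue} and room 5 has {gold, teal, green, blue}, leaving only red.
Period 6 already has {teal} and room 5 already has {gold, teal, green, blue, red}, so period 6, room 5 must be pink.

pink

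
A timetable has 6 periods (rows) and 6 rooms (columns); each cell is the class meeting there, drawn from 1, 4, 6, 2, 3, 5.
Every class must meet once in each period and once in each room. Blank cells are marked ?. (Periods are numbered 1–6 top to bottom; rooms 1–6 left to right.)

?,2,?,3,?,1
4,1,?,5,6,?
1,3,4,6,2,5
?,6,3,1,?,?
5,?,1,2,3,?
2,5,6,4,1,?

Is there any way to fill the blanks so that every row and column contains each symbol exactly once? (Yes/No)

Period 4, room 1: period 4 together with room 1 already contain {1, 4, 6, 2, 3, 5} — every symbol — so nothing can go there. The grid has no valid completion.

No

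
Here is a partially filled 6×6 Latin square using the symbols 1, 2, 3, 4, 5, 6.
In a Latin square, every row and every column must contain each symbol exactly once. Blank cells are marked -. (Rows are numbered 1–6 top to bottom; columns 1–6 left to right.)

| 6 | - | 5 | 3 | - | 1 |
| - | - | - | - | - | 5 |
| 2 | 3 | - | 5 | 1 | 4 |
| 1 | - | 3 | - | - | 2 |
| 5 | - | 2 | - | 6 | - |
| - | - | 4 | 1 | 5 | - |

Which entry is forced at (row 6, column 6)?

Row 3, column 3: row 3 has {1, 2, 3, 4, 5} and column 3 has {2, 3, 4, 5}, leaving only 6.
Row 2, column 3: row 2 has {5} and column 3 has {2, 3, 4, 5, 6}, leaving only 1.
Row 4, column 5: row 4 has {1, 2, 3} and column 5 has {1, 5, 6}, leaving only 4.
Row 1, column 5: row 1 has {1, 3, 5, 6} and column 5 has {1, 4, 5, 6}, leaving only 2.
Row 1, column 2: row 1 has {1, 2, 3, 5, 6} and column 2 has {3}, leaving only 4.
Row 2, column 5: row 2 has {1, 5} and column 5 has {1, 2, 4, 5, 6}, leaving only 3.
Row 2, column 1: row 2 has {1, 3, 5} and column 1 has {1, 2, 5, 6}, leaving only 4.
Row 4, column 4: row 4 has {1, 2, 3, 4} and column 4 has {1, 3, 5}, leaving only 6.
Row 2, column 4: row 2 has {1, 3, 4, 5} and column 4 has {1, 3, 5, 6}, leaving only 2.
Row 2, column 2: row 2 has {1, 2, 3, 4, 5} and column 2 has {3, 4}, leaving only 6.
Row 4, column 2: row 4 has {1, 2, 3, 4, 6} and column 2 has {3, 4, 6}, leaving only 5.
Row 5, column 2: row 5 has {2, 5, 6} and column 2 has {3, 4, 5, 6}, leaving only 1.
Row 5, column 4: row 5 has {1, 2, 5, 6} and column 4 has {1, 2, 3, 5, 6}, leaving only 4.
Row 5, column 6: row 5 has {1, 2, 4, 5, 6} and column 6 has {1, 2, 4, 5}, leaving only 3.
Row 6 already has {1, 4, 5} and column 6 already has {1, 2, 3, 4, 5}, so row 6, column 6 must be 6.

6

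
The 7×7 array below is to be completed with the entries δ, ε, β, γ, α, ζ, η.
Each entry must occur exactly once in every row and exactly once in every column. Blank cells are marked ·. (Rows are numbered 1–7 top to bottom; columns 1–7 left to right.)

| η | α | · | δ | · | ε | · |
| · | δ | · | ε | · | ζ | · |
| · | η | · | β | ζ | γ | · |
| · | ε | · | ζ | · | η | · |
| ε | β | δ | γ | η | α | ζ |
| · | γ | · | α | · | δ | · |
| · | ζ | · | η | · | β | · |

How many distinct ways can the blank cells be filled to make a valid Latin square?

37

Row 1, column 3: eliminating its row and column leaves {β, γ, ζ}.
Row 1, column 5: eliminating its row and column leaves {β, γ}.
Row 1, column 7: eliminating its row and column leaves {β, γ}.
Row 2, column 1: eliminating its row and column leaves {β, γ, α}.
Row 2, column 3: eliminating its row and column leaves {β, γ, α, η}.
Row 2, column 5: eliminating its row and column leaves {β, γ, α}.
Row 2, column 7: eliminating its row and column leaves {β, γ, α, η}.
Row 3, column 1: eliminating its row and column leaves {δ, α}.
Row 3, column 3: eliminating its row and column leaves {ε, α}.
Row 3, column 7: eliminating its row and column leaves {δ, ε, α}.
Row 4, column 1: eliminating its row and column leaves {δ, β, γ, α}.
Row 4, column 3: eliminating its row and column leaves {β, γ, α}.
Row 4, column 5: eliminating its row and column leaves {δ, β, γ, α}.
Row 4, column 7: eliminating its row and column leaves {δ, β, γ, α}.
Row 6, column 1: eliminating its row and column leaves {β, ζ}.
Row 6, column 3: eliminating its row and column leaves {ε, β, ζ, η}.
Row 6, column 5: eliminating its row and column leaves {ε, β}.
Row 6, column 7: eliminating its row and column leaves {ε, β, η}.
Row 7, column 1: eliminating its row and column leaves {δ, γ, α}.
Row 7, column 3: eliminating its row and column leaves {ε, γ, α}.
Row 7, column 5: eliminating its row and column leaves {δ, ε, γ, α}.
Row 7, column 7: eliminating its row and column leaves {δ, ε, γ, α}.
Enumerating the assignments across these blanks that avoid any row or column repeat gives 37 completions.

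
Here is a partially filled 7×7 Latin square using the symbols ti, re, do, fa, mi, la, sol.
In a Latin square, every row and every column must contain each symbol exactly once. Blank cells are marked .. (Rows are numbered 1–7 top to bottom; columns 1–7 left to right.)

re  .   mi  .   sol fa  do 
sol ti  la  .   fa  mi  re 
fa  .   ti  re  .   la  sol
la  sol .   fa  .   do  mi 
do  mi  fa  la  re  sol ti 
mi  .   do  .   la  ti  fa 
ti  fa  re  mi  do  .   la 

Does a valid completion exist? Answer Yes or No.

Row 4, column 3: row 4 together with column 3 already contain {ti, re, do, fa, mi, la, sol} — every symbol — so nothing can go there. The grid has no valid completion.

No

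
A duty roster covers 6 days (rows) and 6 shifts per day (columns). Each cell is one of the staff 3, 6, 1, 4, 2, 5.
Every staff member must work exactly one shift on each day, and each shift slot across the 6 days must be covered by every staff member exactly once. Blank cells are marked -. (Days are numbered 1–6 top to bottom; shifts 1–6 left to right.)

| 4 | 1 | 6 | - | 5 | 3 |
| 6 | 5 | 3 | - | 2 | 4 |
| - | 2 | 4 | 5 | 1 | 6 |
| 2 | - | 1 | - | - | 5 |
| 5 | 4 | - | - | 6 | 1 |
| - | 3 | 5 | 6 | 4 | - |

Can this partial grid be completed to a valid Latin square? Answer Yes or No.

Yes

No day or shift among the givens repeats a symbol, and propagating forced cells runs into no contradiction.
One valid completion exists (for instance, 4 1 6 2 5 3 / 6 5 3 1 2 4 / 3 2 4 5 1 6 / 2 6 1 4 3 5 / 5 4 2 3 6 1 / 1 3 5 6 4 2).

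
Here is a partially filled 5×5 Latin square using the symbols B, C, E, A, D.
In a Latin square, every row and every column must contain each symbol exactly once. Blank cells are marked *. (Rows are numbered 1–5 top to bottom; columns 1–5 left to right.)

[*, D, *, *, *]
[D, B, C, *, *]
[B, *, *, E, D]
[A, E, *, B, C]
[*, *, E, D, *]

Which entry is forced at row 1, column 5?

A

Row 2, column 4: row 2 has {B, C, D} and column 4 has {B, E, D}, leaving only A.
Row 1, column 4: row 1 has {D} and column 4 has {B, E, A, D}, leaving only C.
Row 1, column 1: row 1 has {C, D} and column 1 has {B, A, D}, leaving only E.
Row 2, column 5: row 2 has {B, C, A, D} and column 5 has {C, D}, leaving only E.
Row 3, column 3: row 3 has {B, E, D} and column 3 has {C, E}, leaving only A.
Row 1, column 3: row 1 has {C, E, D} and column 3 has {C, E, A}, leaving only B.
Row 1 already has {B, C, E, D} and column 5 already has {C, E, D}, so row 1, column 5 must be A.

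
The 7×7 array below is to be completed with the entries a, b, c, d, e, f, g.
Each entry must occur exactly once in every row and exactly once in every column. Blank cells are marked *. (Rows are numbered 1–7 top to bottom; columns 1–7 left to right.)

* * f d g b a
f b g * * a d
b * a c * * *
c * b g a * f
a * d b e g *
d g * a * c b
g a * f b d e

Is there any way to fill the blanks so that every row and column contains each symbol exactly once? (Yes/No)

No row or column among the givens repeats a symbol, and propagating forced cells runs into no contradiction.
One valid completion exists (for instance, e c f d g b a / f b g e c a d / b e a c d f g / c d b g a e f / a f d b e g c / d g e a f c b / g a c f b d e).

Yes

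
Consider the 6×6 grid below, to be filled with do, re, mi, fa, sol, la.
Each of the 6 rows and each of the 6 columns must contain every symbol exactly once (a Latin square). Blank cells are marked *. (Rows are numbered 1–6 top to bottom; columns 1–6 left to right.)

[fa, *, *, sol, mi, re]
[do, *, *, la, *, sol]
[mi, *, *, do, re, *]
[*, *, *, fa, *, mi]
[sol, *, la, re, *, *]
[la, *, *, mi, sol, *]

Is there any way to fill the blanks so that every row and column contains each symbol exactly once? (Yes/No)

Yes

No row or column among the givens repeats a symbol, and propagating forced cells runs into no contradiction.
One valid completion exists (for instance, fa la do sol mi re / do re mi la fa sol / mi sol fa do re la / re do sol fa la mi / sol mi la re do fa / la fa re mi sol do).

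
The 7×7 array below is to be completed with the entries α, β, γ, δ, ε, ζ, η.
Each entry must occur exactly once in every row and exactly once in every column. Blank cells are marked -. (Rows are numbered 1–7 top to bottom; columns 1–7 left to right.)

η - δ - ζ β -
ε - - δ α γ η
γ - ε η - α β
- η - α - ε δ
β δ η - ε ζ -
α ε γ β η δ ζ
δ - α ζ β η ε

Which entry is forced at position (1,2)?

α

Row 3, column 2: row 3 has {α, β, γ, ε, η} and column 2 has {δ, ε, η}, leaving only ζ.
Row 2, column 2: row 2 has {α, γ, δ, ε, η} and column 2 has {δ, ε, ζ, η}, leaving only β.
Row 2, column 3: row 2 has {α, β, γ, δ, ε, η} and column 3 has {α, γ, δ, ε, η}, leaving only ζ.
Row 3, column 5: row 3 has {α, β, γ, ε, ζ, η} and column 5 has {α, β, ε, ζ, η}, leaving only δ.
Row 4, column 1: row 4 has {α, δ, ε, η} and column 1 has {α, β, γ, δ, ε, η}, leaving only ζ.
Row 4, column 3: row 4 has {α, δ, ε, ζ, η} and column 3 has {α, γ, δ, ε, ζ, η}, leaving only β.
Row 4, column 5: row 4 has {α, β, δ, ε, ζ, η} and column 5 has {α, β, δ, ε, ζ, η}, leaving only γ.
Row 5, column 4: row 5 has {β, δ, ε, ζ, η} and column 4 has {α, β, δ, ζ, η}, leaving only γ.
Row 1, column 4: row 1 has {β, δ, ζ, η} and column 4 has {α, β, γ, δ, ζ, η}, leaving only ε.
Row 5, column 7: row 5 has {β, γ, δ, ε, ζ, η} and column 7 has {β, δ, ε, ζ, η}, leaving only α.
Row 1, column 7: row 1 has {β, δ, ε, ζ, η} and column 7 has {α, β, δ, ε, ζ, η}, leaving only γ.
Row 1 already has {β, γ, δ, ε, ζ, η} and column 2 already has {β, δ, ε, ζ, η}, so row 1, column 2 must be α.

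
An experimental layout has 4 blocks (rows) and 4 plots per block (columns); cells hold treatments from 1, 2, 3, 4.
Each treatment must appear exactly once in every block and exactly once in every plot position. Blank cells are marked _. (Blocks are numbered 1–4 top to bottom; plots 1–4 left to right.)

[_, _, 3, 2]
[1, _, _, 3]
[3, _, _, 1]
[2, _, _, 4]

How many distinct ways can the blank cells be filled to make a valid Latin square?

Block 1, plot 1: eliminating its block and plot leaves {4}.
Block 1, plot 2: eliminating its block and plot leaves {1, 4}.
Block 2, plot 2: eliminating its block and plot leaves {2, 4}.
Block 2, plot 3: eliminating its block and plot leaves {2, 4}.
Block 3, plot 2: eliminating its block and plot leaves {2, 4}.
Block 3, plot 3: eliminating its block and plot leaves {2, 4}.
Block 4, plot 2: eliminating its block and plot leaves {1, 3}.
Block 4, plot 3: eliminating its block and plot leaves {1}.
Enumerating the assignments across these blanks that avoid any block or plot repeat gives 2 completions.

2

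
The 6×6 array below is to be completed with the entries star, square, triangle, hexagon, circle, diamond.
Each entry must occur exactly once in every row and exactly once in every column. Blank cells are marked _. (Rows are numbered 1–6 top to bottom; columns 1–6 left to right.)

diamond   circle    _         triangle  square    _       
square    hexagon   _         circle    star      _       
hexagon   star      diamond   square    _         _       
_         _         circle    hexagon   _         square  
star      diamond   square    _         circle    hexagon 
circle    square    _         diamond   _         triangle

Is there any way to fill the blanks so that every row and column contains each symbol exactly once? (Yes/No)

No

Row 5, column 4: row 5 together with column 4 already contain {star, square, triangle, hexagon, circle, diamond} — every symbol — so nothing can go there. The grid has no valid completion.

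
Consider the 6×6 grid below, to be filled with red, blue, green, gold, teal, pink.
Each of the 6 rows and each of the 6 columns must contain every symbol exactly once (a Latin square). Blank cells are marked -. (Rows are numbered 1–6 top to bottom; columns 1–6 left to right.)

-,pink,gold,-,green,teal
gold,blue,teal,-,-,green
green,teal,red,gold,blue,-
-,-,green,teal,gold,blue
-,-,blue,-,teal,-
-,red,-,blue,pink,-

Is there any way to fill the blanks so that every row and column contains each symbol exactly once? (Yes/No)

No

Row 4, column 2: row 4 together with column 2 already contain {red, blue, green, gold, teal, pink} — every symbol — so nothing can go there. The grid has no valid completion.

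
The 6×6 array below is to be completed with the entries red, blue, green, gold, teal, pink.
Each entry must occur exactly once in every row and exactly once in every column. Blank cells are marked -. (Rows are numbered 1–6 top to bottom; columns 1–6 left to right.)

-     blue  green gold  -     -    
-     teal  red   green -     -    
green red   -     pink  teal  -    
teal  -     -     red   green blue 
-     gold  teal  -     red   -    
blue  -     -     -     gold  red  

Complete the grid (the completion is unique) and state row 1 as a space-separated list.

red blue green gold pink teal

Row 1, column 5: row 1 has {blue, green, gold} and column 5 has {red, green, gold, teal}, leaving only pink.
Row 1, column 1: row 1 has {blue, green, gold, pink} and column 1 has {blue, green, teal}, leaving only red.
Row 1, column 6: row 1 has {red, blue, green, gold, pink} and column 6 has {red, blue}, leaving only teal.
So row 1 reads: red blue green gold pink teal.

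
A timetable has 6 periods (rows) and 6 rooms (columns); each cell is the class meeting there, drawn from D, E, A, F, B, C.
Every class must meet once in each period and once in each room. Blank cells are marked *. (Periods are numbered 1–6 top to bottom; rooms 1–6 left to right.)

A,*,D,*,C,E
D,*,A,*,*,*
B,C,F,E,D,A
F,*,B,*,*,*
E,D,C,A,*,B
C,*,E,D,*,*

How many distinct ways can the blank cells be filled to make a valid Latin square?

Period 1, room 2: eliminating its period and room leaves {F, B}.
Period 1, room 4: eliminating its period and room leaves {F, B}.
Period 2, room 2: eliminating its period and room leaves {E, F, B}.
Period 2, room 4: eliminating its period and room leaves {F, B, C}.
Period 2, room 5: eliminating its period and room leaves {E, F, B}.
Period 2, room 6: eliminating its period and room leaves {F, C}.
Period 4, room 2: eliminating its period and room leaves {E, A}.
Period 4, room 4: eliminating its period and room leaves {C}.
Period 4, room 5: eliminating its period and room leaves {E, A}.
Period 4, room 6: eliminating its period and room leaves {D, C}.
Period 5, room 5: eliminating its period and room leaves {F}.
Period 6, room 2: eliminating its period and room leaves {A, F, B}.
Period 6, room 5: eliminating its period and room leaves {A, F, B}.
Period 6, room 6: eliminating its period and room leaves {F}.
Enumerating the assignments across these blanks that avoid any period or room repeat gives 3 completions.

3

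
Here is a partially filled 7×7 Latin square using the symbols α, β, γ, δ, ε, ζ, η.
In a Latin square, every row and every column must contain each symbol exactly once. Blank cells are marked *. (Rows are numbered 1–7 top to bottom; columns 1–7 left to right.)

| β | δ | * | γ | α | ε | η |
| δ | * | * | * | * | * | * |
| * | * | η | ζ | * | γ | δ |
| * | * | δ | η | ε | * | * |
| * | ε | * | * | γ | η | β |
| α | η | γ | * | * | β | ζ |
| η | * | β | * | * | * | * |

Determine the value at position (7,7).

ε

Row 1, column 3: row 1 has {α, β, γ, δ, ε, η} and column 3 has {β, γ, δ, η}, leaving only ζ.
Row 3, column 1: row 3 has {γ, δ, ζ, η} and column 1 has {α, β, δ, η}, leaving only ε.
Row 3, column 5: row 3 has {γ, δ, ε, ζ, η} and column 5 has {α, γ, ε}, leaving only β.
Row 3, column 2: row 3 has {β, γ, δ, ε, ζ, η} and column 2 has {δ, ε, η}, leaving only α.
Row 5, column 1: row 5 has {β, γ, ε, η} and column 1 has {α, β, δ, ε, η}, leaving only ζ.
Row 4, column 1: row 4 has {δ, ε, η} and column 1 has {α, β, δ, ε, ζ, η}, leaving only γ.
Row 4, column 7: row 4 has {γ, δ, ε, η} and column 7 has {β, δ, ζ, η}, leaving only α.
Row 4, column 6: row 4 has {α, γ, δ, ε, η} and column 6 has {β, γ, ε, η}, leaving only ζ.
Row 2, column 6: row 2 has {δ} and column 6 has {β, γ, ε, ζ, η}, leaving only α.
Row 2, column 3: row 2 has {α, δ} and column 3 has {β, γ, δ, ζ, η}, leaving only ε.
Row 2, column 4: row 2 has {α, δ, ε} and column 4 has {γ, ζ, η}, leaving only β.
Row 2, column 7: row 2 has {α, β, δ, ε} and column 7 has {α, β, δ, ζ, η}, leaving only γ.
Row 7 already has {β, η} and column 7 already has {α, β, γ, δ, ζ, η}, so row 7, column 7 must be ε.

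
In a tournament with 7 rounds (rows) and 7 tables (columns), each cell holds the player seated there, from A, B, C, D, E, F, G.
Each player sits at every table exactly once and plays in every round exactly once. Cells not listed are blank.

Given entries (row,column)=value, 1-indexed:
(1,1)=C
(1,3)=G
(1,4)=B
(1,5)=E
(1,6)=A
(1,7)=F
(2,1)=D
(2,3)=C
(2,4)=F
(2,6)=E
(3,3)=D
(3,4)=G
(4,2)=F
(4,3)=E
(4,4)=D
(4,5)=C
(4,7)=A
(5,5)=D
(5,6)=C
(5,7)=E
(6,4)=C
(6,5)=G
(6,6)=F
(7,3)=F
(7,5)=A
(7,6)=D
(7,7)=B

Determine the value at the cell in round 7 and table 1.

Round 1, table 2: round 1 has {A, B, C, E, F, G} and table 2 has {F}, leaving only D.
Round 2, table 5: round 2 has {C, D, E, F} and table 5 has {A, C, D, E, G}, leaving only B.
Round 2, table 7: round 2 has {B, C, D, E, F} and table 7 has {A, B, E, F}, leaving only G.
Round 2, table 2: round 2 has {B, C, D, E, F, G} and table 2 has {D, F}, leaving only A.
Round 3, table 5: round 3 has {D, G} and table 5 has {A, B, C, D, E, G}, leaving only F.
Round 3, table 6: round 3 has {D, F, G} and table 6 has {A, C, D, E, F}, leaving only B.
Round 3, table 7: round 3 has {B, D, F, G} and table 7 has {A, B, E, F, G}, leaving only C.
Round 3, table 2: round 3 has {B, C, D, F, G} and table 2 has {A, D, F}, leaving only E.
Round 3, table 1: round 3 has {B, C, D, E, F, G} and table 1 has {C, D}, leaving only A.
Round 4, table 6: round 4 has {A, C, D, E, F} and table 6 has {A, B, C, D, E, F}, leaving only G.
Round 4, table 1: round 4 has {A, C, D, E, F, G} and table 1 has {A, C, D}, leaving only B.
Round 5, table 4: round 5 has {C, D, E} and table 4 has {B, C, D, F, G}, leaving only A.
Round 5, table 3: round 5 has {A, C, D, E} and table 3 has {C, D, E, F, G}, leaving only B.
Round 5, table 2: round 5 has {A, B, C, D, E} and table 2 has {A, D, E, F}, leaving only G.
Round 5, table 1: round 5 has {A, B, C, D, E, G} and table 1 has {A, B, C, D}, leaving only F.
Round 6, table 1: round 6 has {C, F, G} and table 1 has {A, B, C, D, F}, leaving only E.
Round 7 already has {A, B, D, F} and table 1 already has {A, B, C, D, E, F}, so round 7, table 1 must be G.

G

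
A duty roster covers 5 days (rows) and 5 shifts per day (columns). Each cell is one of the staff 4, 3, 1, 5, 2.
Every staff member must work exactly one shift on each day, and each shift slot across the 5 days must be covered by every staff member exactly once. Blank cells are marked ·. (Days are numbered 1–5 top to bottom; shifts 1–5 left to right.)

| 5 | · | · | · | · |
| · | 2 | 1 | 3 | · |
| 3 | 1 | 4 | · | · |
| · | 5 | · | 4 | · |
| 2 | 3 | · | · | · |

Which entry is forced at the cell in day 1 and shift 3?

3

Day 1, shift 2: day 1 has {5} and shift 2 has {3, 1, 5, 2}, leaving only 4.
Day 2, shift 1: day 2 has {3, 1, 2} and shift 1 has {3, 5, 2}, leaving only 4.
Day 2, shift 5: day 2 has {4, 3, 1, 2} and shift 5 has {}, leaving only 5.
Day 3, shift 5: day 3 has {4, 3, 1} and shift 5 has {5}, leaving only 2.
Day 3, shift 4: day 3 has {4, 3, 1, 2} and shift 4 has {4, 3}, leaving only 5.
Day 4, shift 1: day 4 has {4, 5} and shift 1 has {4, 3, 5, 2}, leaving only 1.
Day 4, shift 5: day 4 has {4, 1, 5} and shift 5 has {5, 2}, leaving only 3.
Day 1, shift 5: day 1 has {4, 5} and shift 5 has {3, 5, 2}, leaving only 1.
Day 1, shift 4: day 1 has {4, 1, 5} and shift 4 has {4, 3, 5}, leaving only 2.
Day 1 already has {4, 1, 5, 2} and shift 3 already has {4, 1}, so day 1, shift 3 must be 3.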